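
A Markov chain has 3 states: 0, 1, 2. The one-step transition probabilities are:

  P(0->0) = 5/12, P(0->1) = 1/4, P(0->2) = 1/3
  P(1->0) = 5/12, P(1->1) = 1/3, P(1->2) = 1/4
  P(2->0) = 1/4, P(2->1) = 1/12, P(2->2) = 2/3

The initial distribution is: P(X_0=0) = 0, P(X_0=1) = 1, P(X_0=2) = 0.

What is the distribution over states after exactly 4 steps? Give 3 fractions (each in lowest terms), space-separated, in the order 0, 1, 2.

Answer: 1777/5184 2003/10368 4811/10368

Derivation:
Propagating the distribution step by step (d_{t+1} = d_t * P):
d_0 = (0=0, 1=1, 2=0)
  d_1[0] = 0*5/12 + 1*5/12 + 0*1/4 = 5/12
  d_1[1] = 0*1/4 + 1*1/3 + 0*1/12 = 1/3
  d_1[2] = 0*1/3 + 1*1/4 + 0*2/3 = 1/4
d_1 = (0=5/12, 1=1/3, 2=1/4)
  d_2[0] = 5/12*5/12 + 1/3*5/12 + 1/4*1/4 = 3/8
  d_2[1] = 5/12*1/4 + 1/3*1/3 + 1/4*1/12 = 17/72
  d_2[2] = 5/12*1/3 + 1/3*1/4 + 1/4*2/3 = 7/18
d_2 = (0=3/8, 1=17/72, 2=7/18)
  d_3[0] = 3/8*5/12 + 17/72*5/12 + 7/18*1/4 = 19/54
  d_3[1] = 3/8*1/4 + 17/72*1/3 + 7/18*1/12 = 59/288
  d_3[2] = 3/8*1/3 + 17/72*1/4 + 7/18*2/3 = 383/864
d_3 = (0=19/54, 1=59/288, 2=383/864)
  d_4[0] = 19/54*5/12 + 59/288*5/12 + 383/864*1/4 = 1777/5184
  d_4[1] = 19/54*1/4 + 59/288*1/3 + 383/864*1/12 = 2003/10368
  d_4[2] = 19/54*1/3 + 59/288*1/4 + 383/864*2/3 = 4811/10368
d_4 = (0=1777/5184, 1=2003/10368, 2=4811/10368)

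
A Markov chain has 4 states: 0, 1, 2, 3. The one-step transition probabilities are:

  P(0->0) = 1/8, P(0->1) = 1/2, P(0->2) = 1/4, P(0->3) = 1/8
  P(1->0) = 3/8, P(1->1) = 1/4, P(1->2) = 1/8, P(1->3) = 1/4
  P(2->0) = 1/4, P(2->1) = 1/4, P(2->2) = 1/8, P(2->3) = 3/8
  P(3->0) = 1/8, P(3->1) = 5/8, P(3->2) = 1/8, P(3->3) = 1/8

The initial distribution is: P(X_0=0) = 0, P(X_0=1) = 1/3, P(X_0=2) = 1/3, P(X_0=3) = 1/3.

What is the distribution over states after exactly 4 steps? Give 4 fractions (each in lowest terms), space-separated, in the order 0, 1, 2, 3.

Propagating the distribution step by step (d_{t+1} = d_t * P):
d_0 = (0=0, 1=1/3, 2=1/3, 3=1/3)
  d_1[0] = 0*1/8 + 1/3*3/8 + 1/3*1/4 + 1/3*1/8 = 1/4
  d_1[1] = 0*1/2 + 1/3*1/4 + 1/3*1/4 + 1/3*5/8 = 3/8
  d_1[2] = 0*1/4 + 1/3*1/8 + 1/3*1/8 + 1/3*1/8 = 1/8
  d_1[3] = 0*1/8 + 1/3*1/4 + 1/3*3/8 + 1/3*1/8 = 1/4
d_1 = (0=1/4, 1=3/8, 2=1/8, 3=1/4)
  d_2[0] = 1/4*1/8 + 3/8*3/8 + 1/8*1/4 + 1/4*1/8 = 15/64
  d_2[1] = 1/4*1/2 + 3/8*1/4 + 1/8*1/4 + 1/4*5/8 = 13/32
  d_2[2] = 1/4*1/4 + 3/8*1/8 + 1/8*1/8 + 1/4*1/8 = 5/32
  d_2[3] = 1/4*1/8 + 3/8*1/4 + 1/8*3/8 + 1/4*1/8 = 13/64
d_2 = (0=15/64, 1=13/32, 2=5/32, 3=13/64)
  d_3[0] = 15/64*1/8 + 13/32*3/8 + 5/32*1/4 + 13/64*1/8 = 63/256
  d_3[1] = 15/64*1/2 + 13/32*1/4 + 5/32*1/4 + 13/64*5/8 = 197/512
  d_3[2] = 15/64*1/4 + 13/32*1/8 + 5/32*1/8 + 13/64*1/8 = 79/512
  d_3[3] = 15/64*1/8 + 13/32*1/4 + 5/32*3/8 + 13/64*1/8 = 55/256
d_3 = (0=63/256, 1=197/512, 2=79/512, 3=55/256)
  d_4[0] = 63/256*1/8 + 197/512*3/8 + 79/512*1/4 + 55/256*1/8 = 985/4096
  d_4[1] = 63/256*1/2 + 197/512*1/4 + 79/512*1/4 + 55/256*5/8 = 803/2048
  d_4[2] = 63/256*1/4 + 197/512*1/8 + 79/512*1/8 + 55/256*1/8 = 319/2048
  d_4[3] = 63/256*1/8 + 197/512*1/4 + 79/512*3/8 + 55/256*1/8 = 867/4096
d_4 = (0=985/4096, 1=803/2048, 2=319/2048, 3=867/4096)

Answer: 985/4096 803/2048 319/2048 867/4096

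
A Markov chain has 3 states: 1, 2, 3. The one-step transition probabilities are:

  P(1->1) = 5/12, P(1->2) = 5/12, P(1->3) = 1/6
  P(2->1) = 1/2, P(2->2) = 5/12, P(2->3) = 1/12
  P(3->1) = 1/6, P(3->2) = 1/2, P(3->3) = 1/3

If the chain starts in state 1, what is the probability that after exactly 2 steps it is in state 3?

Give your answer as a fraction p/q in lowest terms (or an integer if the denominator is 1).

Computing P^2 by repeated multiplication:
P^1 =
  1: [5/12, 5/12, 1/6]
  2: [1/2, 5/12, 1/12]
  3: [1/6, 1/2, 1/3]
P^2 =
  1: [59/144, 31/72, 23/144]
  2: [31/72, 61/144, 7/48]
  3: [3/8, 4/9, 13/72]

(P^2)[1 -> 3] = 23/144

Answer: 23/144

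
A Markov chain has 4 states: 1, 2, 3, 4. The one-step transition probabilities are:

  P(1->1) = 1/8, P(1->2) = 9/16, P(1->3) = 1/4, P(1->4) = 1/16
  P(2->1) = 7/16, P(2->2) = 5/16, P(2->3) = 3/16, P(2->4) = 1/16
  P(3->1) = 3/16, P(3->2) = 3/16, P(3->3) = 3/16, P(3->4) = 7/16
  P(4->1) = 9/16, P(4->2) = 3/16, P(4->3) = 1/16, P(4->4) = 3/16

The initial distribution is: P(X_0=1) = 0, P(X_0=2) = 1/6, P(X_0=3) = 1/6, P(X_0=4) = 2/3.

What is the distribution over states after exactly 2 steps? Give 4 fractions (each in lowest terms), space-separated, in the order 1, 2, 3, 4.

Propagating the distribution step by step (d_{t+1} = d_t * P):
d_0 = (1=0, 2=1/6, 3=1/6, 4=2/3)
  d_1[1] = 0*1/8 + 1/6*7/16 + 1/6*3/16 + 2/3*9/16 = 23/48
  d_1[2] = 0*9/16 + 1/6*5/16 + 1/6*3/16 + 2/3*3/16 = 5/24
  d_1[3] = 0*1/4 + 1/6*3/16 + 1/6*3/16 + 2/3*1/16 = 5/48
  d_1[4] = 0*1/16 + 1/6*1/16 + 1/6*7/16 + 2/3*3/16 = 5/24
d_1 = (1=23/48, 2=5/24, 3=5/48, 4=5/24)
  d_2[1] = 23/48*1/8 + 5/24*7/16 + 5/48*3/16 + 5/24*9/16 = 221/768
  d_2[2] = 23/48*9/16 + 5/24*5/16 + 5/48*3/16 + 5/24*3/16 = 151/384
  d_2[3] = 23/48*1/4 + 5/24*3/16 + 5/48*3/16 + 5/24*1/16 = 49/256
  d_2[4] = 23/48*1/16 + 5/24*1/16 + 5/48*7/16 + 5/24*3/16 = 49/384
d_2 = (1=221/768, 2=151/384, 3=49/256, 4=49/384)

Answer: 221/768 151/384 49/256 49/384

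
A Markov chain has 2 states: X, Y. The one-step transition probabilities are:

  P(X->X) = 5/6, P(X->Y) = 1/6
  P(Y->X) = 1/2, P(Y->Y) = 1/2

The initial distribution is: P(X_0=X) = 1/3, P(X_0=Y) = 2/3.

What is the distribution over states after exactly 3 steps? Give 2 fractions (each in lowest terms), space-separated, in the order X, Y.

Answer: 119/162 43/162

Derivation:
Propagating the distribution step by step (d_{t+1} = d_t * P):
d_0 = (X=1/3, Y=2/3)
  d_1[X] = 1/3*5/6 + 2/3*1/2 = 11/18
  d_1[Y] = 1/3*1/6 + 2/3*1/2 = 7/18
d_1 = (X=11/18, Y=7/18)
  d_2[X] = 11/18*5/6 + 7/18*1/2 = 19/27
  d_2[Y] = 11/18*1/6 + 7/18*1/2 = 8/27
d_2 = (X=19/27, Y=8/27)
  d_3[X] = 19/27*5/6 + 8/27*1/2 = 119/162
  d_3[Y] = 19/27*1/6 + 8/27*1/2 = 43/162
d_3 = (X=119/162, Y=43/162)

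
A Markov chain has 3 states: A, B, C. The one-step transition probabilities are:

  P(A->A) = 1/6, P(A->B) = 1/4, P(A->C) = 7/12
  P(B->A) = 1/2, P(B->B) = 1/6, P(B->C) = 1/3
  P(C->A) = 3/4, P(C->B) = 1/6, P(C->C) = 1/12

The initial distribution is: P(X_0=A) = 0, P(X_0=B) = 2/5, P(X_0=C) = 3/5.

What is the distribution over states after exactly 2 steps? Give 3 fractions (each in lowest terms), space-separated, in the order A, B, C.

Answer: 79/240 53/240 9/20

Derivation:
Propagating the distribution step by step (d_{t+1} = d_t * P):
d_0 = (A=0, B=2/5, C=3/5)
  d_1[A] = 0*1/6 + 2/5*1/2 + 3/5*3/4 = 13/20
  d_1[B] = 0*1/4 + 2/5*1/6 + 3/5*1/6 = 1/6
  d_1[C] = 0*7/12 + 2/5*1/3 + 3/5*1/12 = 11/60
d_1 = (A=13/20, B=1/6, C=11/60)
  d_2[A] = 13/20*1/6 + 1/6*1/2 + 11/60*3/4 = 79/240
  d_2[B] = 13/20*1/4 + 1/6*1/6 + 11/60*1/6 = 53/240
  d_2[C] = 13/20*7/12 + 1/6*1/3 + 11/60*1/12 = 9/20
d_2 = (A=79/240, B=53/240, C=9/20)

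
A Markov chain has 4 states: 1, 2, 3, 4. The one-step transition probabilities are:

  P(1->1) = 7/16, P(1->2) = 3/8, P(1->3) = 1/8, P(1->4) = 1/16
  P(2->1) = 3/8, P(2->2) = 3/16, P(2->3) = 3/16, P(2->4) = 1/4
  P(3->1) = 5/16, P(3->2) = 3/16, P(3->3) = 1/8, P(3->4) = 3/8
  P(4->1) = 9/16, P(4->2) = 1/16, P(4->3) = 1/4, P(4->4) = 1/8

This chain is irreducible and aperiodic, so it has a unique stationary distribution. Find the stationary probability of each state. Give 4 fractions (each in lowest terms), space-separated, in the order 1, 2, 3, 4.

Answer: 994/2349 577/2349 253/1566 797/4698

Derivation:
The stationary distribution satisfies pi = pi * P, i.e.:
  pi_1 = 7/16*pi_1 + 3/8*pi_2 + 5/16*pi_3 + 9/16*pi_4
  pi_2 = 3/8*pi_1 + 3/16*pi_2 + 3/16*pi_3 + 1/16*pi_4
  pi_3 = 1/8*pi_1 + 3/16*pi_2 + 1/8*pi_3 + 1/4*pi_4
  pi_4 = 1/16*pi_1 + 1/4*pi_2 + 3/8*pi_3 + 1/8*pi_4
with normalization: pi_1 + pi_2 + pi_3 + pi_4 = 1.

Using the first 3 balance equations plus normalization, the linear system A*pi = b is:
  [-9/16, 3/8, 5/16, 9/16] . pi = 0
  [3/8, -13/16, 3/16, 1/16] . pi = 0
  [1/8, 3/16, -7/8, 1/4] . pi = 0
  [1, 1, 1, 1] . pi = 1

Solving yields:
  pi_1 = 994/2349
  pi_2 = 577/2349
  pi_3 = 253/1566
  pi_4 = 797/4698

Verification (pi * P):
  994/2349*7/16 + 577/2349*3/8 + 253/1566*5/16 + 797/4698*9/16 = 994/2349 = pi_1  (ok)
  994/2349*3/8 + 577/2349*3/16 + 253/1566*3/16 + 797/4698*1/16 = 577/2349 = pi_2  (ok)
  994/2349*1/8 + 577/2349*3/16 + 253/1566*1/8 + 797/4698*1/4 = 253/1566 = pi_3  (ok)
  994/2349*1/16 + 577/2349*1/4 + 253/1566*3/8 + 797/4698*1/8 = 797/4698 = pi_4  (ok)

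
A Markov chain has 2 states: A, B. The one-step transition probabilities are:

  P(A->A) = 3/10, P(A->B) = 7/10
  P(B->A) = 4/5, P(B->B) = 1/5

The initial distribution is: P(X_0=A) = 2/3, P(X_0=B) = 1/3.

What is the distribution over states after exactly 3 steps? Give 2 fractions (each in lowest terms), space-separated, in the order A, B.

Propagating the distribution step by step (d_{t+1} = d_t * P):
d_0 = (A=2/3, B=1/3)
  d_1[A] = 2/3*3/10 + 1/3*4/5 = 7/15
  d_1[B] = 2/3*7/10 + 1/3*1/5 = 8/15
d_1 = (A=7/15, B=8/15)
  d_2[A] = 7/15*3/10 + 8/15*4/5 = 17/30
  d_2[B] = 7/15*7/10 + 8/15*1/5 = 13/30
d_2 = (A=17/30, B=13/30)
  d_3[A] = 17/30*3/10 + 13/30*4/5 = 31/60
  d_3[B] = 17/30*7/10 + 13/30*1/5 = 29/60
d_3 = (A=31/60, B=29/60)

Answer: 31/60 29/60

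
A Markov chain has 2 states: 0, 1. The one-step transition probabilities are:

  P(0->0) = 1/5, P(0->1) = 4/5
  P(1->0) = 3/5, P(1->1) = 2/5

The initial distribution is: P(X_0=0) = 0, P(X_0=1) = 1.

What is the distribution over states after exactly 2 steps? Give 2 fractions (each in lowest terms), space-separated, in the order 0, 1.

Answer: 9/25 16/25

Derivation:
Propagating the distribution step by step (d_{t+1} = d_t * P):
d_0 = (0=0, 1=1)
  d_1[0] = 0*1/5 + 1*3/5 = 3/5
  d_1[1] = 0*4/5 + 1*2/5 = 2/5
d_1 = (0=3/5, 1=2/5)
  d_2[0] = 3/5*1/5 + 2/5*3/5 = 9/25
  d_2[1] = 3/5*4/5 + 2/5*2/5 = 16/25
d_2 = (0=9/25, 1=16/25)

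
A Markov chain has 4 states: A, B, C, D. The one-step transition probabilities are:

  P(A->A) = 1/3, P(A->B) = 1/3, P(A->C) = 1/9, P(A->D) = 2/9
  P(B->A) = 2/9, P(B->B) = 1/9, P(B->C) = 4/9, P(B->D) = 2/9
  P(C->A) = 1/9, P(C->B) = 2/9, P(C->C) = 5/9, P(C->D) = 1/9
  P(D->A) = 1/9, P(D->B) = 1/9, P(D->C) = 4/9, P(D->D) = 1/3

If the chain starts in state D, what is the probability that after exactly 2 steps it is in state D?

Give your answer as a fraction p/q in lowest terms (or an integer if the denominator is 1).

Answer: 17/81

Derivation:
Computing P^2 by repeated multiplication:
P^1 =
  A: [1/3, 1/3, 1/9, 2/9]
  B: [2/9, 1/9, 4/9, 2/9]
  C: [1/9, 2/9, 5/9, 1/9]
  D: [1/9, 1/9, 4/9, 1/3]
P^2 =
  A: [2/9, 16/81, 28/81, 19/81]
  B: [14/81, 17/81, 34/81, 16/81]
  C: [13/81, 16/81, 38/81, 14/81]
  D: [4/27, 5/27, 37/81, 17/81]

(P^2)[D -> D] = 17/81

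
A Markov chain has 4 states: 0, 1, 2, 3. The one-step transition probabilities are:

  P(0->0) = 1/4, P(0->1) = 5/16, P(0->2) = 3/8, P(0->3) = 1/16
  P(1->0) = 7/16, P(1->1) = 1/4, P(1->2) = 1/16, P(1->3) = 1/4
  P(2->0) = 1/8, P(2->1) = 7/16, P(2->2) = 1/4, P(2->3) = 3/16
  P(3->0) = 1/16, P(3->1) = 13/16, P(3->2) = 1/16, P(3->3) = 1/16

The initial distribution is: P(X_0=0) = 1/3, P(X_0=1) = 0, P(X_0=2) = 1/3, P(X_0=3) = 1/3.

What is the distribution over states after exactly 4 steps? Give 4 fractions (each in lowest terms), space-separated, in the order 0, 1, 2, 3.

Answer: 6749/24576 75665/196608 17633/98304 31685/196608

Derivation:
Propagating the distribution step by step (d_{t+1} = d_t * P):
d_0 = (0=1/3, 1=0, 2=1/3, 3=1/3)
  d_1[0] = 1/3*1/4 + 0*7/16 + 1/3*1/8 + 1/3*1/16 = 7/48
  d_1[1] = 1/3*5/16 + 0*1/4 + 1/3*7/16 + 1/3*13/16 = 25/48
  d_1[2] = 1/3*3/8 + 0*1/16 + 1/3*1/4 + 1/3*1/16 = 11/48
  d_1[3] = 1/3*1/16 + 0*1/4 + 1/3*3/16 + 1/3*1/16 = 5/48
d_1 = (0=7/48, 1=25/48, 2=11/48, 3=5/48)
  d_2[0] = 7/48*1/4 + 25/48*7/16 + 11/48*1/8 + 5/48*1/16 = 115/384
  d_2[1] = 7/48*5/16 + 25/48*1/4 + 11/48*7/16 + 5/48*13/16 = 277/768
  d_2[2] = 7/48*3/8 + 25/48*1/16 + 11/48*1/4 + 5/48*1/16 = 29/192
  d_2[3] = 7/48*1/16 + 25/48*1/4 + 11/48*3/16 + 5/48*1/16 = 145/768
d_2 = (0=115/384, 1=277/768, 2=29/192, 3=145/768)
  d_3[0] = 115/384*1/4 + 277/768*7/16 + 29/192*1/8 + 145/768*1/16 = 809/3072
  d_3[1] = 115/384*5/16 + 277/768*1/4 + 29/192*7/16 + 145/768*13/16 = 4955/12288
  d_3[2] = 115/384*3/8 + 277/768*1/16 + 29/192*1/4 + 145/768*1/16 = 1133/6144
  d_3[3] = 115/384*1/16 + 277/768*1/4 + 29/192*3/16 + 145/768*1/16 = 1831/12288
d_3 = (0=809/3072, 1=4955/12288, 2=1133/6144, 3=1831/12288)
  d_4[0] = 809/3072*1/4 + 4955/12288*7/16 + 1133/6144*1/8 + 1831/12288*1/16 = 6749/24576
  d_4[1] = 809/3072*5/16 + 4955/12288*1/4 + 1133/6144*7/16 + 1831/12288*13/16 = 75665/196608
  d_4[2] = 809/3072*3/8 + 4955/12288*1/16 + 1133/6144*1/4 + 1831/12288*1/16 = 17633/98304
  d_4[3] = 809/3072*1/16 + 4955/12288*1/4 + 1133/6144*3/16 + 1831/12288*1/16 = 31685/196608
d_4 = (0=6749/24576, 1=75665/196608, 2=17633/98304, 3=31685/196608)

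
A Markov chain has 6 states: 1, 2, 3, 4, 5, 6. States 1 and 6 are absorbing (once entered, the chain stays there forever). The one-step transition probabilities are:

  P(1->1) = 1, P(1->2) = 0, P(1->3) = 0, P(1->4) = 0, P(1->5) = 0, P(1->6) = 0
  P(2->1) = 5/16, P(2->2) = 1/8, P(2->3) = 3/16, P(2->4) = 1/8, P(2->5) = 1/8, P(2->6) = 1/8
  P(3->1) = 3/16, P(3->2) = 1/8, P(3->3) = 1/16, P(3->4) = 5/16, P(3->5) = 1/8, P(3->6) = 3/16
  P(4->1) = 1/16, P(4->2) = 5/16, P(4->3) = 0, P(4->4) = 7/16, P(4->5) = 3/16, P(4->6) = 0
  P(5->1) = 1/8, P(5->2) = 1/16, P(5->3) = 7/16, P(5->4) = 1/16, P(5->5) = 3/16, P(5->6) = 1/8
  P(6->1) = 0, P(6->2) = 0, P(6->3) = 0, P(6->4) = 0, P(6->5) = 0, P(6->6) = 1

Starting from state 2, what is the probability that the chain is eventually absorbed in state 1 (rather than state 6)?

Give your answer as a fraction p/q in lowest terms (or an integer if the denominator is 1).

Let a_i = P(absorbed in 1 | start in state i).
Boundary conditions: a_1 = 1, a_6 = 0.
For each transient state i, a_i = sum_j P(i->j) * a_j:
  a_2 = 5/16*a_1 + 1/8*a_2 + 3/16*a_3 + 1/8*a_4 + 1/8*a_5 + 1/8*a_6
  a_3 = 3/16*a_1 + 1/8*a_2 + 1/16*a_3 + 5/16*a_4 + 1/8*a_5 + 3/16*a_6
  a_4 = 1/16*a_1 + 5/16*a_2 + 0*a_3 + 7/16*a_4 + 3/16*a_5 + 0*a_6
  a_5 = 1/8*a_1 + 1/16*a_2 + 7/16*a_3 + 1/16*a_4 + 3/16*a_5 + 1/8*a_6

Substituting a_1 = 1 and a_6 = 0, rearrange to (I - Q) a = r where r[i] = P(i -> 1):
  [7/8, -3/16, -1/8, -1/8] . (a_2, a_3, a_4, a_5) = 5/16
  [-1/8, 15/16, -5/16, -1/8] . (a_2, a_3, a_4, a_5) = 3/16
  [-5/16, 0, 9/16, -3/16] . (a_2, a_3, a_4, a_5) = 1/16
  [-1/16, -7/16, -1/16, 13/16] . (a_2, a_3, a_4, a_5) = 1/8

Solving yields:
  a_2 = 103/156
  a_3 = 1168/1989
  a_4 = 1330/1989
  a_5 = 4553/7956

Starting state is 2, so the absorption probability is a_2 = 103/156.

Answer: 103/156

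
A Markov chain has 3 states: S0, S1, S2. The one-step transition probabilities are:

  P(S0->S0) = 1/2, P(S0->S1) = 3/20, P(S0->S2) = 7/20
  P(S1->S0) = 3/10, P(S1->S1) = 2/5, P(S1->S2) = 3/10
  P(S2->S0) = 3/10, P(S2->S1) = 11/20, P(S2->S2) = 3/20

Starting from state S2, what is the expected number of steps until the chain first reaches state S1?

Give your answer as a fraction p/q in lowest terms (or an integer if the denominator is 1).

Answer: 5/2

Derivation:
Let h_i = expected steps to first reach S1 from state i.
Boundary: h_S1 = 0.
First-step equations for the other states:
  h_S0 = 1 + 1/2*h_S0 + 3/20*h_S1 + 7/20*h_S2
  h_S2 = 1 + 3/10*h_S0 + 11/20*h_S1 + 3/20*h_S2

Substituting h_S1 = 0 and rearranging gives the linear system (I - Q) h = 1:
  [1/2, -7/20] . (h_S0, h_S2) = 1
  [-3/10, 17/20] . (h_S0, h_S2) = 1

Solving yields:
  h_S0 = 15/4
  h_S2 = 5/2

Starting state is S2, so the expected hitting time is h_S2 = 5/2.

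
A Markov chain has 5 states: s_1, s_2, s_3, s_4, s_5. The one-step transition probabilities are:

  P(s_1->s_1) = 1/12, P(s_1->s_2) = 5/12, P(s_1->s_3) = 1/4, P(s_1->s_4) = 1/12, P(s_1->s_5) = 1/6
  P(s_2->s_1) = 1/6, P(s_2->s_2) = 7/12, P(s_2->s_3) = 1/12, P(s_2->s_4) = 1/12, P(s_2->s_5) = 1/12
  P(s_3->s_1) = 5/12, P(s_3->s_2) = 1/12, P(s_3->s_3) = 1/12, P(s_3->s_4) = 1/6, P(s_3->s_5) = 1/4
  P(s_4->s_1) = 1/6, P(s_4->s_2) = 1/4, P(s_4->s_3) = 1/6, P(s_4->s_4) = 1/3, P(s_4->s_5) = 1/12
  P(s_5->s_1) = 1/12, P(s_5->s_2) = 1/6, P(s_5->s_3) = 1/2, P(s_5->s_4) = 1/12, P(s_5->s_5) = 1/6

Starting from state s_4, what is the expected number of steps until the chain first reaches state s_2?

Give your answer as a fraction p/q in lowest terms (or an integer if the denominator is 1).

Let h_i = expected steps to first reach s_2 from state i.
Boundary: h_s_2 = 0.
First-step equations for the other states:
  h_s_1 = 1 + 1/12*h_s_1 + 5/12*h_s_2 + 1/4*h_s_3 + 1/12*h_s_4 + 1/6*h_s_5
  h_s_3 = 1 + 5/12*h_s_1 + 1/12*h_s_2 + 1/12*h_s_3 + 1/6*h_s_4 + 1/4*h_s_5
  h_s_4 = 1 + 1/6*h_s_1 + 1/4*h_s_2 + 1/6*h_s_3 + 1/3*h_s_4 + 1/12*h_s_5
  h_s_5 = 1 + 1/12*h_s_1 + 1/6*h_s_2 + 1/2*h_s_3 + 1/12*h_s_4 + 1/6*h_s_5

Substituting h_s_2 = 0 and rearranging gives the linear system (I - Q) h = 1:
  [11/12, -1/4, -1/12, -1/6] . (h_s_1, h_s_3, h_s_4, h_s_5) = 1
  [-5/12, 11/12, -1/6, -1/4] . (h_s_1, h_s_3, h_s_4, h_s_5) = 1
  [-1/6, -1/6, 2/3, -1/12] . (h_s_1, h_s_3, h_s_4, h_s_5) = 1
  [-1/12, -1/2, -1/12, 5/6] . (h_s_1, h_s_3, h_s_4, h_s_5) = 1

Solving yields:
  h_s_1 = 1200/323
  h_s_3 = 1584/323
  h_s_4 = 1380/323
  h_s_5 = 84/17

Starting state is s_4, so the expected hitting time is h_s_4 = 1380/323.

Answer: 1380/323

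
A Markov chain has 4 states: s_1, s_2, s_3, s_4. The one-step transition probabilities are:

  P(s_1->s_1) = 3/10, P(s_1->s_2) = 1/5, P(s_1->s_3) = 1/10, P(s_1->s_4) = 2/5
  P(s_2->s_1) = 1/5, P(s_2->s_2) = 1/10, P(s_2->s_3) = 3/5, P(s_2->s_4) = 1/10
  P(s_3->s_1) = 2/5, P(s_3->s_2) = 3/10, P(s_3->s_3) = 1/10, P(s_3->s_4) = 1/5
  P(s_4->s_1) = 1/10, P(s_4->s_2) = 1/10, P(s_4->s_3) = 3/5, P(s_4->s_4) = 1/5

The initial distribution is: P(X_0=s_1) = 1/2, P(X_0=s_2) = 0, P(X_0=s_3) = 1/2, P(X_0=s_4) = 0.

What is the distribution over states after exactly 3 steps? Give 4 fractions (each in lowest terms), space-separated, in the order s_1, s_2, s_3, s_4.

Answer: 273/1000 79/400 3/10 459/2000

Derivation:
Propagating the distribution step by step (d_{t+1} = d_t * P):
d_0 = (s_1=1/2, s_2=0, s_3=1/2, s_4=0)
  d_1[s_1] = 1/2*3/10 + 0*1/5 + 1/2*2/5 + 0*1/10 = 7/20
  d_1[s_2] = 1/2*1/5 + 0*1/10 + 1/2*3/10 + 0*1/10 = 1/4
  d_1[s_3] = 1/2*1/10 + 0*3/5 + 1/2*1/10 + 0*3/5 = 1/10
  d_1[s_4] = 1/2*2/5 + 0*1/10 + 1/2*1/5 + 0*1/5 = 3/10
d_1 = (s_1=7/20, s_2=1/4, s_3=1/10, s_4=3/10)
  d_2[s_1] = 7/20*3/10 + 1/4*1/5 + 1/10*2/5 + 3/10*1/10 = 9/40
  d_2[s_2] = 7/20*1/5 + 1/4*1/10 + 1/10*3/10 + 3/10*1/10 = 31/200
  d_2[s_3] = 7/20*1/10 + 1/4*3/5 + 1/10*1/10 + 3/10*3/5 = 3/8
  d_2[s_4] = 7/20*2/5 + 1/4*1/10 + 1/10*1/5 + 3/10*1/5 = 49/200
d_2 = (s_1=9/40, s_2=31/200, s_3=3/8, s_4=49/200)
  d_3[s_1] = 9/40*3/10 + 31/200*1/5 + 3/8*2/5 + 49/200*1/10 = 273/1000
  d_3[s_2] = 9/40*1/5 + 31/200*1/10 + 3/8*3/10 + 49/200*1/10 = 79/400
  d_3[s_3] = 9/40*1/10 + 31/200*3/5 + 3/8*1/10 + 49/200*3/5 = 3/10
  d_3[s_4] = 9/40*2/5 + 31/200*1/10 + 3/8*1/5 + 49/200*1/5 = 459/2000
d_3 = (s_1=273/1000, s_2=79/400, s_3=3/10, s_4=459/2000)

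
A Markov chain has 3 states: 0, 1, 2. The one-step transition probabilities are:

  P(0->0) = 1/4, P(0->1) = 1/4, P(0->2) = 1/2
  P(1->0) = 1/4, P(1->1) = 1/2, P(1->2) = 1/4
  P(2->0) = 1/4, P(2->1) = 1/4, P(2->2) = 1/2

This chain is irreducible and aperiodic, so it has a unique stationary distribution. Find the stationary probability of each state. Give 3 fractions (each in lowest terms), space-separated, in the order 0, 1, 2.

The stationary distribution satisfies pi = pi * P, i.e.:
  pi_0 = 1/4*pi_0 + 1/4*pi_1 + 1/4*pi_2
  pi_1 = 1/4*pi_0 + 1/2*pi_1 + 1/4*pi_2
  pi_2 = 1/2*pi_0 + 1/4*pi_1 + 1/2*pi_2
with normalization: pi_0 + pi_1 + pi_2 = 1.

Using the first 2 balance equations plus normalization, the linear system A*pi = b is:
  [-3/4, 1/4, 1/4] . pi = 0
  [1/4, -1/2, 1/4] . pi = 0
  [1, 1, 1] . pi = 1

Solving yields:
  pi_0 = 1/4
  pi_1 = 1/3
  pi_2 = 5/12

Verification (pi * P):
  1/4*1/4 + 1/3*1/4 + 5/12*1/4 = 1/4 = pi_0  (ok)
  1/4*1/4 + 1/3*1/2 + 5/12*1/4 = 1/3 = pi_1  (ok)
  1/4*1/2 + 1/3*1/4 + 5/12*1/2 = 5/12 = pi_2  (ok)

Answer: 1/4 1/3 5/12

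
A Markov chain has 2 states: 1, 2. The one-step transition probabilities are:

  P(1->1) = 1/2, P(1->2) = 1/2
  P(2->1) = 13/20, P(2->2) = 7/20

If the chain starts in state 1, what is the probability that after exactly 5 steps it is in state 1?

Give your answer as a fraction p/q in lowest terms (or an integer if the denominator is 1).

Answer: 180859/320000

Derivation:
Computing P^5 by repeated multiplication:
P^1 =
  1: [1/2, 1/2]
  2: [13/20, 7/20]
P^2 =
  1: [23/40, 17/40]
  2: [221/400, 179/400]
P^3 =
  1: [451/800, 349/800]
  2: [4537/8000, 3463/8000]
P^4 =
  1: [9047/16000, 6953/16000]
  2: [90389/160000, 69611/160000]
P^5 =
  1: [180859/320000, 139141/320000]
  2: [1808833/3200000, 1391167/3200000]

(P^5)[1 -> 1] = 180859/320000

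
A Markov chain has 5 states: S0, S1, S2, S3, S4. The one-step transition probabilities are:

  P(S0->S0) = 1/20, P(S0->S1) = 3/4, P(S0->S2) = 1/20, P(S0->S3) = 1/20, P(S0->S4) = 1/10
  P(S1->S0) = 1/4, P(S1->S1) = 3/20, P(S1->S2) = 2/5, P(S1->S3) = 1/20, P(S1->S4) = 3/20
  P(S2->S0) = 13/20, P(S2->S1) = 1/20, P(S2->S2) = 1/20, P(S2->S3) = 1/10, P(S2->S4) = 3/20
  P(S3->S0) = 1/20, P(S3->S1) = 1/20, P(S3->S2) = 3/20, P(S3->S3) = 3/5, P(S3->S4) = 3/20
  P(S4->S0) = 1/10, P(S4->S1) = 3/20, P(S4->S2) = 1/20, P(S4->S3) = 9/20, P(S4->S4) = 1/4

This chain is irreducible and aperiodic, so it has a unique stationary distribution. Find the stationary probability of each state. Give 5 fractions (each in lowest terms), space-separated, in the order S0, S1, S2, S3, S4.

The stationary distribution satisfies pi = pi * P, i.e.:
  pi_S0 = 1/20*pi_S0 + 1/4*pi_S1 + 13/20*pi_S2 + 1/20*pi_S3 + 1/10*pi_S4
  pi_S1 = 3/4*pi_S0 + 3/20*pi_S1 + 1/20*pi_S2 + 1/20*pi_S3 + 3/20*pi_S4
  pi_S2 = 1/20*pi_S0 + 2/5*pi_S1 + 1/20*pi_S2 + 3/20*pi_S3 + 1/20*pi_S4
  pi_S3 = 1/20*pi_S0 + 1/20*pi_S1 + 1/10*pi_S2 + 3/5*pi_S3 + 9/20*pi_S4
  pi_S4 = 1/10*pi_S0 + 3/20*pi_S1 + 3/20*pi_S2 + 3/20*pi_S3 + 1/4*pi_S4
with normalization: pi_S0 + pi_S1 + pi_S2 + pi_S3 + pi_S4 = 1.

Using the first 4 balance equations plus normalization, the linear system A*pi = b is:
  [-19/20, 1/4, 13/20, 1/20, 1/10] . pi = 0
  [3/4, -17/20, 1/20, 1/20, 3/20] . pi = 0
  [1/20, 2/5, -19/20, 3/20, 1/20] . pi = 0
  [1/20, 1/20, 1/10, -2/5, 9/20] . pi = 0
  [1, 1, 1, 1, 1] . pi = 1

Solving yields:
  pi_S0 = 5559/28325
  pi_S1 = 511/2266
  pi_S2 = 17631/113300
  pi_S3 = 6047/22660
  pi_S4 = 4412/28325

Verification (pi * P):
  5559/28325*1/20 + 511/2266*1/4 + 17631/113300*13/20 + 6047/22660*1/20 + 4412/28325*1/10 = 5559/28325 = pi_S0  (ok)
  5559/28325*3/4 + 511/2266*3/20 + 17631/113300*1/20 + 6047/22660*1/20 + 4412/28325*3/20 = 511/2266 = pi_S1  (ok)
  5559/28325*1/20 + 511/2266*2/5 + 17631/113300*1/20 + 6047/22660*3/20 + 4412/28325*1/20 = 17631/113300 = pi_S2  (ok)
  5559/28325*1/20 + 511/2266*1/20 + 17631/113300*1/10 + 6047/22660*3/5 + 4412/28325*9/20 = 6047/22660 = pi_S3  (ok)
  5559/28325*1/10 + 511/2266*3/20 + 17631/113300*3/20 + 6047/22660*3/20 + 4412/28325*1/4 = 4412/28325 = pi_S4  (ok)

Answer: 5559/28325 511/2266 17631/113300 6047/22660 4412/28325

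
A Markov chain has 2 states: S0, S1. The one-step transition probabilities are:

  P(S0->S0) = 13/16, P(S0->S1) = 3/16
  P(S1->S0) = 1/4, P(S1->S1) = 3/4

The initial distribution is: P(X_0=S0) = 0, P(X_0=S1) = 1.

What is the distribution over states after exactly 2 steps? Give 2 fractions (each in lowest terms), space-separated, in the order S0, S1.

Propagating the distribution step by step (d_{t+1} = d_t * P):
d_0 = (S0=0, S1=1)
  d_1[S0] = 0*13/16 + 1*1/4 = 1/4
  d_1[S1] = 0*3/16 + 1*3/4 = 3/4
d_1 = (S0=1/4, S1=3/4)
  d_2[S0] = 1/4*13/16 + 3/4*1/4 = 25/64
  d_2[S1] = 1/4*3/16 + 3/4*3/4 = 39/64
d_2 = (S0=25/64, S1=39/64)

Answer: 25/64 39/64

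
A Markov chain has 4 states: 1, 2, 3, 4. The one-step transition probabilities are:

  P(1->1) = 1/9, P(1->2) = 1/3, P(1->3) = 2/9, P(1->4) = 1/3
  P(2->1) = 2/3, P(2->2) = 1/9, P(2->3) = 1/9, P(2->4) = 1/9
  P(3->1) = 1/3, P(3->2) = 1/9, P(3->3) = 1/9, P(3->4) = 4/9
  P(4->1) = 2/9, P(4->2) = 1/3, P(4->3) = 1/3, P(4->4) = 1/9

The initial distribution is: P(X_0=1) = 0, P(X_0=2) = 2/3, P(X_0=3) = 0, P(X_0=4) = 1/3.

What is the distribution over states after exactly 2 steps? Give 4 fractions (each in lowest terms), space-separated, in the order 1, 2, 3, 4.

Answer: 65/243 61/243 47/243 70/243

Derivation:
Propagating the distribution step by step (d_{t+1} = d_t * P):
d_0 = (1=0, 2=2/3, 3=0, 4=1/3)
  d_1[1] = 0*1/9 + 2/3*2/3 + 0*1/3 + 1/3*2/9 = 14/27
  d_1[2] = 0*1/3 + 2/3*1/9 + 0*1/9 + 1/3*1/3 = 5/27
  d_1[3] = 0*2/9 + 2/3*1/9 + 0*1/9 + 1/3*1/3 = 5/27
  d_1[4] = 0*1/3 + 2/3*1/9 + 0*4/9 + 1/3*1/9 = 1/9
d_1 = (1=14/27, 2=5/27, 3=5/27, 4=1/9)
  d_2[1] = 14/27*1/9 + 5/27*2/3 + 5/27*1/3 + 1/9*2/9 = 65/243
  d_2[2] = 14/27*1/3 + 5/27*1/9 + 5/27*1/9 + 1/9*1/3 = 61/243
  d_2[3] = 14/27*2/9 + 5/27*1/9 + 5/27*1/9 + 1/9*1/3 = 47/243
  d_2[4] = 14/27*1/3 + 5/27*1/9 + 5/27*4/9 + 1/9*1/9 = 70/243
d_2 = (1=65/243, 2=61/243, 3=47/243, 4=70/243)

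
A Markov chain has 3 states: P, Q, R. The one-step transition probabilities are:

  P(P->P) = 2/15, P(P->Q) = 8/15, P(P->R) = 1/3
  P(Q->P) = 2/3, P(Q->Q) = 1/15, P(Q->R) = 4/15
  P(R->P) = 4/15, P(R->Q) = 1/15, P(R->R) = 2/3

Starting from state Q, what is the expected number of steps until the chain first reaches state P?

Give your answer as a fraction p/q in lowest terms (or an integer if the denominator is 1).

Answer: 45/22

Derivation:
Let h_i = expected steps to first reach P from state i.
Boundary: h_P = 0.
First-step equations for the other states:
  h_Q = 1 + 2/3*h_P + 1/15*h_Q + 4/15*h_R
  h_R = 1 + 4/15*h_P + 1/15*h_Q + 2/3*h_R

Substituting h_P = 0 and rearranging gives the linear system (I - Q) h = 1:
  [14/15, -4/15] . (h_Q, h_R) = 1
  [-1/15, 1/3] . (h_Q, h_R) = 1

Solving yields:
  h_Q = 45/22
  h_R = 75/22

Starting state is Q, so the expected hitting time is h_Q = 45/22.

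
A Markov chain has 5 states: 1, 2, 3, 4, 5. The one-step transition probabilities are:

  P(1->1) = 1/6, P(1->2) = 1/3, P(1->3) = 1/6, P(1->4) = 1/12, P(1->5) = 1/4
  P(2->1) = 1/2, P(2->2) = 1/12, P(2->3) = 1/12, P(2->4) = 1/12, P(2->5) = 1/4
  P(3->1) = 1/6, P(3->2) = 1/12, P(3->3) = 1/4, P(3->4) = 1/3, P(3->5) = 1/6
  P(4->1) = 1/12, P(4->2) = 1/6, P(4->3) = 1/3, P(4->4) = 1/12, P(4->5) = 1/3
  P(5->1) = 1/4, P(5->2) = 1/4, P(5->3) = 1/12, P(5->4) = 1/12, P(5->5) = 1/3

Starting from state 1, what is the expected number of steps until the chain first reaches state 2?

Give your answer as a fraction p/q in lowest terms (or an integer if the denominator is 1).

Answer: 2754/673

Derivation:
Let h_i = expected steps to first reach 2 from state i.
Boundary: h_2 = 0.
First-step equations for the other states:
  h_1 = 1 + 1/6*h_1 + 1/3*h_2 + 1/6*h_3 + 1/12*h_4 + 1/4*h_5
  h_3 = 1 + 1/6*h_1 + 1/12*h_2 + 1/4*h_3 + 1/3*h_4 + 1/6*h_5
  h_4 = 1 + 1/12*h_1 + 1/6*h_2 + 1/3*h_3 + 1/12*h_4 + 1/3*h_5
  h_5 = 1 + 1/4*h_1 + 1/4*h_2 + 1/12*h_3 + 1/12*h_4 + 1/3*h_5

Substituting h_2 = 0 and rearranging gives the linear system (I - Q) h = 1:
  [5/6, -1/6, -1/12, -1/4] . (h_1, h_3, h_4, h_5) = 1
  [-1/6, 3/4, -1/3, -1/6] . (h_1, h_3, h_4, h_5) = 1
  [-1/12, -1/3, 11/12, -1/3] . (h_1, h_3, h_4, h_5) = 1
  [-1/4, -1/12, -1/12, 2/3] . (h_1, h_3, h_4, h_5) = 1

Solving yields:
  h_1 = 2754/673
  h_3 = 3660/673
  h_4 = 3378/673
  h_5 = 2922/673

Starting state is 1, so the expected hitting time is h_1 = 2754/673.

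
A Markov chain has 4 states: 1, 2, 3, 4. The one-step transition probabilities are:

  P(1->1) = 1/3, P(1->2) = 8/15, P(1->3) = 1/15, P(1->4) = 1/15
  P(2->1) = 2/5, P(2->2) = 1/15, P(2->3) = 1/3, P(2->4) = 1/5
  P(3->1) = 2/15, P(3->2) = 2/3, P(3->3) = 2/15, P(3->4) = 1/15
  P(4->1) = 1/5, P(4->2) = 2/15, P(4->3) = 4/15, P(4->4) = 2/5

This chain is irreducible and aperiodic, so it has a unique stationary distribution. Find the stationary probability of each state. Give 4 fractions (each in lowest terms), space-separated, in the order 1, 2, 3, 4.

Answer: 77/263 177/526 107/526 44/263

Derivation:
The stationary distribution satisfies pi = pi * P, i.e.:
  pi_1 = 1/3*pi_1 + 2/5*pi_2 + 2/15*pi_3 + 1/5*pi_4
  pi_2 = 8/15*pi_1 + 1/15*pi_2 + 2/3*pi_3 + 2/15*pi_4
  pi_3 = 1/15*pi_1 + 1/3*pi_2 + 2/15*pi_3 + 4/15*pi_4
  pi_4 = 1/15*pi_1 + 1/5*pi_2 + 1/15*pi_3 + 2/5*pi_4
with normalization: pi_1 + pi_2 + pi_3 + pi_4 = 1.

Using the first 3 balance equations plus normalization, the linear system A*pi = b is:
  [-2/3, 2/5, 2/15, 1/5] . pi = 0
  [8/15, -14/15, 2/3, 2/15] . pi = 0
  [1/15, 1/3, -13/15, 4/15] . pi = 0
  [1, 1, 1, 1] . pi = 1

Solving yields:
  pi_1 = 77/263
  pi_2 = 177/526
  pi_3 = 107/526
  pi_4 = 44/263

Verification (pi * P):
  77/263*1/3 + 177/526*2/5 + 107/526*2/15 + 44/263*1/5 = 77/263 = pi_1  (ok)
  77/263*8/15 + 177/526*1/15 + 107/526*2/3 + 44/263*2/15 = 177/526 = pi_2  (ok)
  77/263*1/15 + 177/526*1/3 + 107/526*2/15 + 44/263*4/15 = 107/526 = pi_3  (ok)
  77/263*1/15 + 177/526*1/5 + 107/526*1/15 + 44/263*2/5 = 44/263 = pi_4  (ok)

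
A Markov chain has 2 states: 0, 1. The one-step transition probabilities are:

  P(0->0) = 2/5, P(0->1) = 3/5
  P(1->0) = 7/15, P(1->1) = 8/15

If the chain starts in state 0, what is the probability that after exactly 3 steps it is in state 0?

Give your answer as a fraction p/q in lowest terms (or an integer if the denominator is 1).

Answer: 164/375

Derivation:
Computing P^3 by repeated multiplication:
P^1 =
  0: [2/5, 3/5]
  1: [7/15, 8/15]
P^2 =
  0: [11/25, 14/25]
  1: [98/225, 127/225]
P^3 =
  0: [164/375, 211/375]
  1: [1477/3375, 1898/3375]

(P^3)[0 -> 0] = 164/375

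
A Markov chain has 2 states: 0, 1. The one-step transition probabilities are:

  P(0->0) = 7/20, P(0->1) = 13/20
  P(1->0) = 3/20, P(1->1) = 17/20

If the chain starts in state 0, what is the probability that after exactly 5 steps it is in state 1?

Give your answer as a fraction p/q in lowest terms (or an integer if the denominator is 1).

Computing P^5 by repeated multiplication:
P^1 =
  0: [7/20, 13/20]
  1: [3/20, 17/20]
P^2 =
  0: [11/50, 39/50]
  1: [9/50, 41/50]
P^3 =
  0: [97/500, 403/500]
  1: [93/500, 407/500]
P^4 =
  0: [118/625, 507/625]
  1: [117/625, 508/625]
P^5 =
  0: [2347/12500, 10153/12500]
  1: [2343/12500, 10157/12500]

(P^5)[0 -> 1] = 10153/12500

Answer: 10153/12500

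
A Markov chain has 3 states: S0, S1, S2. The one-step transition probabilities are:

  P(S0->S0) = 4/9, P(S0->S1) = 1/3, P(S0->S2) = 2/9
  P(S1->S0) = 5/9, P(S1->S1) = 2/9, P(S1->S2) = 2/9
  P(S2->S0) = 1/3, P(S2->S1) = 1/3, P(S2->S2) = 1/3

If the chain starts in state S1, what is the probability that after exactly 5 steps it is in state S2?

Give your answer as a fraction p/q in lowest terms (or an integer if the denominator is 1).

Answer: 14762/59049

Derivation:
Computing P^5 by repeated multiplication:
P^1 =
  S0: [4/9, 1/3, 2/9]
  S1: [5/9, 2/9, 2/9]
  S2: [1/3, 1/3, 1/3]
P^2 =
  S0: [37/81, 8/27, 20/81]
  S1: [4/9, 25/81, 20/81]
  S2: [4/9, 8/27, 7/27]
P^3 =
  S0: [328/729, 73/243, 182/729]
  S1: [329/729, 218/729, 182/729]
  S2: [109/243, 73/243, 61/243]
P^4 =
  S0: [2953/6561, 656/2187, 1640/6561]
  S1: [328/729, 1969/6561, 1640/6561]
  S2: [328/729, 656/2187, 547/2187]
P^5 =
  S0: [26572/59049, 5905/19683, 14762/59049]
  S1: [26573/59049, 17714/59049, 14762/59049]
  S2: [8857/19683, 5905/19683, 4921/19683]

(P^5)[S1 -> S2] = 14762/59049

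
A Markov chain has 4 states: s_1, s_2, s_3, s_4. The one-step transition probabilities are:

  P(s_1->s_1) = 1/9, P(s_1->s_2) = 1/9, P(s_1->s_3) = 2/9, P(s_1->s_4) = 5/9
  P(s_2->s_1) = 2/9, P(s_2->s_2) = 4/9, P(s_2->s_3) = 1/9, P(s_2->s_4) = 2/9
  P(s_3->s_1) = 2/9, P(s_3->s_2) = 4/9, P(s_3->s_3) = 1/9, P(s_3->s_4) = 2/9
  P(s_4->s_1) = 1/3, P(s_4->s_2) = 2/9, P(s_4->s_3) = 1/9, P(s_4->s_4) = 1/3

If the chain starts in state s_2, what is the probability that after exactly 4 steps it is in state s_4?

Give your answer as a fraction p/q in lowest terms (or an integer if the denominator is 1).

Answer: 2210/6561

Derivation:
Computing P^4 by repeated multiplication:
P^1 =
  s_1: [1/9, 1/9, 2/9, 5/9]
  s_2: [2/9, 4/9, 1/9, 2/9]
  s_3: [2/9, 4/9, 1/9, 2/9]
  s_4: [1/3, 2/9, 1/9, 1/3]
P^2 =
  s_1: [22/81, 23/81, 10/81, 26/81]
  s_2: [2/9, 26/81, 11/81, 26/81]
  s_3: [2/9, 26/81, 11/81, 26/81]
  s_4: [2/9, 7/27, 4/27, 10/27]
P^3 =
  s_1: [166/729, 206/729, 103/729, 254/729]
  s_2: [170/729, 218/729, 11/81, 242/729]
  s_3: [170/729, 218/729, 11/81, 242/729]
  s_4: [58/243, 70/243, 11/81, 82/243]
P^4 =
  s_1: [1546/6561, 1910/6561, 895/6561, 2210/6561]
  s_2: [170/729, 1922/6561, 899/6561, 2210/6561]
  s_3: [170/729, 1922/6561, 899/6561, 2210/6561]
  s_4: [170/729, 634/2187, 301/2187, 742/2187]

(P^4)[s_2 -> s_4] = 2210/6561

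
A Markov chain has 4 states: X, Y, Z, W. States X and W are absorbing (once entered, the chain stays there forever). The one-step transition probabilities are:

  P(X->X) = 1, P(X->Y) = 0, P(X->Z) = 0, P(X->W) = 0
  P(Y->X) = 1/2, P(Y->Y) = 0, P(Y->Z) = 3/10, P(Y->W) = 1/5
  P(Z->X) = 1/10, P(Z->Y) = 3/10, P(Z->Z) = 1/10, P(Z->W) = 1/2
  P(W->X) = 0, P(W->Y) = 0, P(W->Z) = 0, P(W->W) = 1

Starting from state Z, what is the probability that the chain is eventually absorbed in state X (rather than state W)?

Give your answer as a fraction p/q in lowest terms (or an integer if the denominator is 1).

Let a_i = P(absorbed in X | start in state i).
Boundary conditions: a_X = 1, a_W = 0.
For each transient state i, a_i = sum_j P(i->j) * a_j:
  a_Y = 1/2*a_X + 0*a_Y + 3/10*a_Z + 1/5*a_W
  a_Z = 1/10*a_X + 3/10*a_Y + 1/10*a_Z + 1/2*a_W

Substituting a_X = 1 and a_W = 0, rearrange to (I - Q) a = r where r[i] = P(i -> X):
  [1, -3/10] . (a_Y, a_Z) = 1/2
  [-3/10, 9/10] . (a_Y, a_Z) = 1/10

Solving yields:
  a_Y = 16/27
  a_Z = 25/81

Starting state is Z, so the absorption probability is a_Z = 25/81.

Answer: 25/81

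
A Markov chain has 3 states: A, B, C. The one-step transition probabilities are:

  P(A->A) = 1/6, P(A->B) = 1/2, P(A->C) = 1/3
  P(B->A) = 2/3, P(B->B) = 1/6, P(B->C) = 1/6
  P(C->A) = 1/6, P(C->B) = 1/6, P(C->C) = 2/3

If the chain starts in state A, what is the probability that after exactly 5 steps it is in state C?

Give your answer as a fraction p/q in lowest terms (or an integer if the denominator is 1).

Answer: 31/72

Derivation:
Computing P^5 by repeated multiplication:
P^1 =
  A: [1/6, 1/2, 1/3]
  B: [2/3, 1/6, 1/6]
  C: [1/6, 1/6, 2/3]
P^2 =
  A: [5/12, 2/9, 13/36]
  B: [1/4, 7/18, 13/36]
  C: [1/4, 2/9, 19/36]
P^3 =
  A: [5/18, 11/36, 5/12]
  B: [13/36, 1/4, 7/18]
  C: [5/18, 1/4, 17/36]
P^4 =
  A: [23/72, 7/27, 91/216]
  B: [7/24, 31/108, 91/216]
  C: [7/24, 7/27, 97/216]
P^5 =
  A: [8/27, 59/216, 31/72]
  B: [67/216, 19/72, 23/54]
  C: [8/27, 19/72, 95/216]

(P^5)[A -> C] = 31/72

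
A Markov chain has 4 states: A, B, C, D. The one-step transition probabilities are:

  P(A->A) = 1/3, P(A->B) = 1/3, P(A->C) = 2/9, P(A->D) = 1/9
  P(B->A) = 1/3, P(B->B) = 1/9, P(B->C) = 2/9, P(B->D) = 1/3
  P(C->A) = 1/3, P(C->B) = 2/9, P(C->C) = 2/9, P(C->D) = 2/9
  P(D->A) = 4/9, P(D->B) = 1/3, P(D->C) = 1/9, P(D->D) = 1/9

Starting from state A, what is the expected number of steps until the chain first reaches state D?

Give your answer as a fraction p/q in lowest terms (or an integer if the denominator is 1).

Let h_i = expected steps to first reach D from state i.
Boundary: h_D = 0.
First-step equations for the other states:
  h_A = 1 + 1/3*h_A + 1/3*h_B + 2/9*h_C + 1/9*h_D
  h_B = 1 + 1/3*h_A + 1/9*h_B + 2/9*h_C + 1/3*h_D
  h_C = 1 + 1/3*h_A + 2/9*h_B + 2/9*h_C + 2/9*h_D

Substituting h_D = 0 and rearranging gives the linear system (I - Q) h = 1:
  [2/3, -1/3, -2/9] . (h_A, h_B, h_C) = 1
  [-1/3, 8/9, -2/9] . (h_A, h_B, h_C) = 1
  [-1/3, -2/9, 7/9] . (h_A, h_B, h_C) = 1

Solving yields:
  h_A = 99/19
  h_B = 81/19
  h_C = 90/19

Starting state is A, so the expected hitting time is h_A = 99/19.

Answer: 99/19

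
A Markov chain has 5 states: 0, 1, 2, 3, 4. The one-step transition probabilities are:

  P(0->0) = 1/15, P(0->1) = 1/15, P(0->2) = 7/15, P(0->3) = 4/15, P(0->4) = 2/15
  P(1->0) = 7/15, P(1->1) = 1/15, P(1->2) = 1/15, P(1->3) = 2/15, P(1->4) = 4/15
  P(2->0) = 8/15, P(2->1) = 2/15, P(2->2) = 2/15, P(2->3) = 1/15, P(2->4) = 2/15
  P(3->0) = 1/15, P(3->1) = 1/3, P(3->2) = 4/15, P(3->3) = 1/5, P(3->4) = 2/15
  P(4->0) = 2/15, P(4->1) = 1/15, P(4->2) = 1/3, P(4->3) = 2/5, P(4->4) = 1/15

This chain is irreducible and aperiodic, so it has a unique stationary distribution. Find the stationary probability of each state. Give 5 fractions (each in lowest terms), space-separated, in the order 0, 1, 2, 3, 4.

The stationary distribution satisfies pi = pi * P, i.e.:
  pi_0 = 1/15*pi_0 + 7/15*pi_1 + 8/15*pi_2 + 1/15*pi_3 + 2/15*pi_4
  pi_1 = 1/15*pi_0 + 1/15*pi_1 + 2/15*pi_2 + 1/3*pi_3 + 1/15*pi_4
  pi_2 = 7/15*pi_0 + 1/15*pi_1 + 2/15*pi_2 + 4/15*pi_3 + 1/3*pi_4
  pi_3 = 4/15*pi_0 + 2/15*pi_1 + 1/15*pi_2 + 1/5*pi_3 + 2/5*pi_4
  pi_4 = 2/15*pi_0 + 4/15*pi_1 + 2/15*pi_2 + 2/15*pi_3 + 1/15*pi_4
with normalization: pi_0 + pi_1 + pi_2 + pi_3 + pi_4 = 1.

Using the first 4 balance equations plus normalization, the linear system A*pi = b is:
  [-14/15, 7/15, 8/15, 1/15, 2/15] . pi = 0
  [1/15, -14/15, 2/15, 1/3, 1/15] . pi = 0
  [7/15, 1/15, -13/15, 4/15, 1/3] . pi = 0
  [4/15, 2/15, 1/15, -4/5, 2/5] . pi = 0
  [1, 1, 1, 1, 1] . pi = 1

Solving yields:
  pi_0 = 234/919
  pi_1 = 887/6433
  pi_2 = 1700/6433
  pi_3 = 1293/6433
  pi_4 = 915/6433

Verification (pi * P):
  234/919*1/15 + 887/6433*7/15 + 1700/6433*8/15 + 1293/6433*1/15 + 915/6433*2/15 = 234/919 = pi_0  (ok)
  234/919*1/15 + 887/6433*1/15 + 1700/6433*2/15 + 1293/6433*1/3 + 915/6433*1/15 = 887/6433 = pi_1  (ok)
  234/919*7/15 + 887/6433*1/15 + 1700/6433*2/15 + 1293/6433*4/15 + 915/6433*1/3 = 1700/6433 = pi_2  (ok)
  234/919*4/15 + 887/6433*2/15 + 1700/6433*1/15 + 1293/6433*1/5 + 915/6433*2/5 = 1293/6433 = pi_3  (ok)
  234/919*2/15 + 887/6433*4/15 + 1700/6433*2/15 + 1293/6433*2/15 + 915/6433*1/15 = 915/6433 = pi_4  (ok)

Answer: 234/919 887/6433 1700/6433 1293/6433 915/6433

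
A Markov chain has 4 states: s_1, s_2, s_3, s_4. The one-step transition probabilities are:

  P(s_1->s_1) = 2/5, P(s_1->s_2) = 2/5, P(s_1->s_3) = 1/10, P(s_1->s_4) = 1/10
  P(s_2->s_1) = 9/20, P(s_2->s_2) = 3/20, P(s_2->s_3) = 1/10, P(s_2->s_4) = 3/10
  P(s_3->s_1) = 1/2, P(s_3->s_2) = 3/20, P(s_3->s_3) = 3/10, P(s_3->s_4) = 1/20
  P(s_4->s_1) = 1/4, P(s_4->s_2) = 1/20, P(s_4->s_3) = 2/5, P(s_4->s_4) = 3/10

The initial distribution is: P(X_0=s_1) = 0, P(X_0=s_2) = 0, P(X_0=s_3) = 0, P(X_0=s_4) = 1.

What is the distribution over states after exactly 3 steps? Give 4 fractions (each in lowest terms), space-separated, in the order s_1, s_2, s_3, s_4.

Propagating the distribution step by step (d_{t+1} = d_t * P):
d_0 = (s_1=0, s_2=0, s_3=0, s_4=1)
  d_1[s_1] = 0*2/5 + 0*9/20 + 0*1/2 + 1*1/4 = 1/4
  d_1[s_2] = 0*2/5 + 0*3/20 + 0*3/20 + 1*1/20 = 1/20
  d_1[s_3] = 0*1/10 + 0*1/10 + 0*3/10 + 1*2/5 = 2/5
  d_1[s_4] = 0*1/10 + 0*3/10 + 0*1/20 + 1*3/10 = 3/10
d_1 = (s_1=1/4, s_2=1/20, s_3=2/5, s_4=3/10)
  d_2[s_1] = 1/4*2/5 + 1/20*9/20 + 2/5*1/2 + 3/10*1/4 = 159/400
  d_2[s_2] = 1/4*2/5 + 1/20*3/20 + 2/5*3/20 + 3/10*1/20 = 73/400
  d_2[s_3] = 1/4*1/10 + 1/20*1/10 + 2/5*3/10 + 3/10*2/5 = 27/100
  d_2[s_4] = 1/4*1/10 + 1/20*3/10 + 2/5*1/20 + 3/10*3/10 = 3/20
d_2 = (s_1=159/400, s_2=73/400, s_3=27/100, s_4=3/20)
  d_3[s_1] = 159/400*2/5 + 73/400*9/20 + 27/100*1/2 + 3/20*1/4 = 3309/8000
  d_3[s_2] = 159/400*2/5 + 73/400*3/20 + 27/100*3/20 + 3/20*1/20 = 15/64
  d_3[s_3] = 159/400*1/10 + 73/400*1/10 + 27/100*3/10 + 3/20*2/5 = 199/1000
  d_3[s_4] = 159/400*1/10 + 73/400*3/10 + 27/100*1/20 + 3/20*3/10 = 153/1000
d_3 = (s_1=3309/8000, s_2=15/64, s_3=199/1000, s_4=153/1000)

Answer: 3309/8000 15/64 199/1000 153/1000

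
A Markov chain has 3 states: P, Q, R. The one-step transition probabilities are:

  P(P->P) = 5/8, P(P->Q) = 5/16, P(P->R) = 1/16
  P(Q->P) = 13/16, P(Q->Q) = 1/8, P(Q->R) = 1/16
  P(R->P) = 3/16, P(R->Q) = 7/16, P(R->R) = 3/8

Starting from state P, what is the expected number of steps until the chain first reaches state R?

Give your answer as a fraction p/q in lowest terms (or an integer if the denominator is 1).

Answer: 16

Derivation:
Let h_i = expected steps to first reach R from state i.
Boundary: h_R = 0.
First-step equations for the other states:
  h_P = 1 + 5/8*h_P + 5/16*h_Q + 1/16*h_R
  h_Q = 1 + 13/16*h_P + 1/8*h_Q + 1/16*h_R

Substituting h_R = 0 and rearranging gives the linear system (I - Q) h = 1:
  [3/8, -5/16] . (h_P, h_Q) = 1
  [-13/16, 7/8] . (h_P, h_Q) = 1

Solving yields:
  h_P = 16
  h_Q = 16

Starting state is P, so the expected hitting time is h_P = 16.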